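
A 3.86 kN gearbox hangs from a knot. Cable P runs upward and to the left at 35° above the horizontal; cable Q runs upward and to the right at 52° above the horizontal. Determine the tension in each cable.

T_P = 2.380 kN, T_Q = 3.166 kN

ΣF_x = 0: −T_P·cos35° + T_Q·cos52° = 0 → T_Q = 1.33052·T_P.
ΣF_y = 0: T_P·sin35° + T_Q·sin52° = 3.86.
Substitute: T_P·(0.573576 + 1.33052·0.788011) = 3.86 → T_P = 2.37972 ≈ 2.380 kN.
Then T_Q = 1.33052 × 2.37972 = 3.166 kN.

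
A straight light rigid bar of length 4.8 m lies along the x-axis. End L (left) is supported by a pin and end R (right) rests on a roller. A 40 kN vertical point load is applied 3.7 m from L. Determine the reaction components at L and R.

L_x = 0, L_y = 9.167 kN, R_y = 30.83 kN

Taking moments about L: R_y·4.8 − 40·3.7 = 0 → R_y = 148/4.8 = 30.8333 ≈ 30.83 kN.
ΣF_y = 0: L_y + 30.8333 − 40 = 0 → L_y = 9.167 kN.
ΣF_x = 0: no horizontal applied forces, so L_x = 0.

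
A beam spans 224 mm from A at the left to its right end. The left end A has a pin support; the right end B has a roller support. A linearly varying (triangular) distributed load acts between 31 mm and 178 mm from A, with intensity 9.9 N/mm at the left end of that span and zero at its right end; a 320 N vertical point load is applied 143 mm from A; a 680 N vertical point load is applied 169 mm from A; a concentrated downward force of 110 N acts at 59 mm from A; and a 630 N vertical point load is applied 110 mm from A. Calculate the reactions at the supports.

A_x = 0, A_y = 1152 N, B_y = 1316 N

Resultant of the triangular load: ½ × 9.9 × 147 = 727.65 N, acting at 80 mm from A (one-third of the span from the peak).
Taking moments about A: B_y·224 − (½·9.9·147)·80 − 320·143 − 680·169 − 110·59 − 630·110 = 0 → B_y = 294682/224 = 1315.54 ≈ 1316 N.
ΣF_y = 0: A_y + 1315.54 − ½·9.9·147 − 320 − 680 − 110 − 630 = 0 → A_y = 1152 N.
ΣF_x = 0: no horizontal applied forces, so A_x = 0.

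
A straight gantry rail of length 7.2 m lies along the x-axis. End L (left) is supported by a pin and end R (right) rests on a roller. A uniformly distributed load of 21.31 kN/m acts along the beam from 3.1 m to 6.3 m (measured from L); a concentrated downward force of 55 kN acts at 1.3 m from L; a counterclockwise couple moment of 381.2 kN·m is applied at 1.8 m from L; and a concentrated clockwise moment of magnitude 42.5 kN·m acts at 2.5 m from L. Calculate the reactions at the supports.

L_x = 0, L_y = 115.8 kN, R_y = 7.403 kN

Resultant of the distributed load: 21.31 × 3.2 = 68.192 kN at 4.7 m from L.
Moments about L: R_y·7.2 − (21.31·3.2)·4.7 − 55·1.3 + 381.2 − 42.5 = 0 → R_y = 53.3024/7.2 = 7.40311 ≈ 7.403 kN.
ΣF_y = 0: L_y + 7.40311 − 21.31·3.2 − 55 = 0 → L_y = 115.8 kN.
ΣF_x = 0: no horizontal applied forces, so L_x = 0.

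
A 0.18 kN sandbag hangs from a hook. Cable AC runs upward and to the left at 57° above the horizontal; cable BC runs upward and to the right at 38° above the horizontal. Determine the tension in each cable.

T_AC = 0.1424 kN, T_BC = 0.09841 kN

ΣF_x = 0: −T_AC·cos57° + T_BC·cos38° = 0 → T_BC = 0.691157·T_AC.
ΣF_y = 0: T_AC·sin57° + T_BC·sin38° = 0.18.
Substitute: T_AC·(0.838671 + 0.691157·0.615661) = 0.18 → T_AC = 0.142384 ≈ 0.1424 kN.
Then T_BC = 0.691157 × 0.142384 = 0.09841 kN.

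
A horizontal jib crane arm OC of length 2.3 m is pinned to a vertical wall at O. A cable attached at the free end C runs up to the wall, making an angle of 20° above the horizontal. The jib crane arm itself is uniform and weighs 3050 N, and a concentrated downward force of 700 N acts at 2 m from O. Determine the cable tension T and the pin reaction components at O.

T = 6239 N, O_x = 5862 N, O_y = 1616 N

ΣM about O: T·sin20°·2.3 − 3050·1.15 − 700·2 = 0 → T = 4907.5/(2.3·0.34202) = 6238.51 ≈ 6239 N.
ΣF_x = 0: O_x − T·cos20° = 0 → O_x = 6238.51 × 0.939693 = 5862 N.
ΣF_y = 0: O_y + T·sin20° − 3050 − 700 = 0 → O_y = 3750 − 6238.51 × 0.34202 = 1616 N.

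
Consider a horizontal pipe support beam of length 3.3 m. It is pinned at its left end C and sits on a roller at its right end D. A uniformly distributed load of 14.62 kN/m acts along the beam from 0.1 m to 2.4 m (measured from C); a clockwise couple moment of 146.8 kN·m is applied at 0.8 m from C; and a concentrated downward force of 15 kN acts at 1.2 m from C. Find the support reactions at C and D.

Resultant of the distributed load: 14.62 × 2.3 = 33.626 kN at 1.25 m from C.
ΣM about C: D_y·3.3 − (14.62·2.3)·1.25 − 146.8 − 15·1.2 = 0 → D_y = 206.8325/3.3 = 62.6765 ≈ 62.68 kN.
ΣF_y = 0: C_y + 62.6765 − 14.62·2.3 − 15 = 0 → C_y = -14.05 kN.
ΣF_x = 0: no horizontal applied forces, so C_x = 0.

C_x = 0, C_y = -14.05 kN, D_y = 62.68 kN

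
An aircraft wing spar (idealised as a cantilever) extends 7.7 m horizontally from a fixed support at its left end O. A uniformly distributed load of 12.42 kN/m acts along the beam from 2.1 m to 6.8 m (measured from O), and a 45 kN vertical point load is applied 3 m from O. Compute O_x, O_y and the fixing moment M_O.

O_x = 0, O_y = 103.4 kN, M_O = 394.8 kN·m

Resultant of the distributed load: 12.42 × 4.7 = 58.374 kN at 4.45 m from O.
ΣF_x = 0: O_x = 0.
ΣF_y = 0: O_y − 12.42·4.7 − 45 = 0 → O_y = 103.4 kN.
ΣM about O: M_O − (12.42·4.7)·4.45 − 45·3 = 0 → M_O = 394.8 kN·m.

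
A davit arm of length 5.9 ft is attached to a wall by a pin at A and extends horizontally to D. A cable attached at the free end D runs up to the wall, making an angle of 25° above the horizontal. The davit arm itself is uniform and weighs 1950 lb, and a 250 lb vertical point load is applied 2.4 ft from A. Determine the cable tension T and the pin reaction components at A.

T = 2548 lb, A_x = 2309 lb, A_y = 1123 lb

ΣM about A: T·sin25°·5.9 − 1950·2.95 − 250·2.4 = 0 → T = 6352.5/(5.9·0.422618) = 2547.68 ≈ 2548 lb.
ΣF_x = 0: A_x − T·cos25° = 0 → A_x = 2547.68 × 0.906308 = 2309 lb.
ΣF_y = 0: A_y + T·sin25° − 1950 − 250 = 0 → A_y = 2200 − 2547.68 × 0.422618 = 1123 lb.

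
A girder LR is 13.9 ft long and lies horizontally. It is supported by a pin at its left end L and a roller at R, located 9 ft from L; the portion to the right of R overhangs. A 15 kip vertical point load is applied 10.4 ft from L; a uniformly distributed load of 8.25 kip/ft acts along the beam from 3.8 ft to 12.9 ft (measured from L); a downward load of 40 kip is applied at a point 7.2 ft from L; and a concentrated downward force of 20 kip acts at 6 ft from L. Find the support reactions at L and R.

L_x = 0, L_y = 17.76 kip, R_y = 132.3 kip

Resultant of the distributed load: 8.25 × 9.1 = 75.075 kip at 8.35 ft from L.
ΣM about L: R_y·9 − 15·10.4 − (8.25·9.1)·8.35 − 40·7.2 − 20·6 = 0 → R_y = 1190.87625/9 = 132.32 ≈ 132.3 kip.
ΣF_y = 0: L_y + 132.32 − 15 − 8.25·9.1 − 40 − 20 = 0 → L_y = 17.76 kip.
ΣF_x = 0: no horizontal applied forces, so L_x = 0.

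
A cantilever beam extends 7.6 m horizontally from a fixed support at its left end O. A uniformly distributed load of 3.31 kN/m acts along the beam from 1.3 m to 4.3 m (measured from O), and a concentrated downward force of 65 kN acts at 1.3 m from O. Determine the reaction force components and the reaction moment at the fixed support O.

Resultant of the distributed load: 3.31 × 3 = 9.93 kN at 2.8 m from O.
ΣF_x = 0: O_x = 0.
ΣF_y = 0: O_y − 3.31·3 − 65 = 0 → O_y = 74.93 kN.
ΣM about O: M_O − (3.31·3)·2.8 − 65·1.3 = 0 → M_O = 112.3 kN·m.

O_x = 0, O_y = 74.93 kN, M_O = 112.3 kN·m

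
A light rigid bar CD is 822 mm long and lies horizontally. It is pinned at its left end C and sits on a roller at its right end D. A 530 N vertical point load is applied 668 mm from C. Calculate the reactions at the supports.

ΣM about C: D_y·822 − 530·668 = 0 → D_y = 354040/822 = 430.706 ≈ 430.7 N.
ΣF_y = 0: C_y + 430.706 − 530 = 0 → C_y = 99.29 N.
ΣF_x = 0: no horizontal applied forces, so C_x = 0.

C_x = 0, C_y = 99.29 N, D_y = 430.7 N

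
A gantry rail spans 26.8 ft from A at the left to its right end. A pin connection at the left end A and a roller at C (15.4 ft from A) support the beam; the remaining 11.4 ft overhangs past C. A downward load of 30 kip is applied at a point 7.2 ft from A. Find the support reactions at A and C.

ΣM about A: C_y·15.4 − 30·7.2 = 0 → C_y = 216/15.4 = 14.026 ≈ 14.03 kip.
ΣF_y = 0: A_y + 14.026 − 30 = 0 → A_y = 15.97 kip.
ΣF_x = 0: no horizontal applied forces, so A_x = 0.

A_x = 0, A_y = 15.97 kip, C_y = 14.03 kip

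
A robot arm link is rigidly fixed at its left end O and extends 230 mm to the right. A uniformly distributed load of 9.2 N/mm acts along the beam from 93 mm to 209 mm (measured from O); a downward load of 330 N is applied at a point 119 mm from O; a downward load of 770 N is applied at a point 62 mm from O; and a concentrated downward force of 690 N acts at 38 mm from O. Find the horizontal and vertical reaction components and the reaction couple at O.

Resultant of the distributed load: 9.2 × 116 = 1067.2 N at 151 mm from O.
ΣF_x = 0: O_x = 0.
ΣF_y = 0: O_y − 9.2·116 − 330 − 770 − 690 = 0 → O_y = 2857 N.
ΣM about O: M_O − (9.2·116)·151 − 330·119 − 770·62 − 690·38 = 0 → M_O = 274400 N·mm.

O_x = 0, O_y = 2857 N, M_O = 274400 N·mm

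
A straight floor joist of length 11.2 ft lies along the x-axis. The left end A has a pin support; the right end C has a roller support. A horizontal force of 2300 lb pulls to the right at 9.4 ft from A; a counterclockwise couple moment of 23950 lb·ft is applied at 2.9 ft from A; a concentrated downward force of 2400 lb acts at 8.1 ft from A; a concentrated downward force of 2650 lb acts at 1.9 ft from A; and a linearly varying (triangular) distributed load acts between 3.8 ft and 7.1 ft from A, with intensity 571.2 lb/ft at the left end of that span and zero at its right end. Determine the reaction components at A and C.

A_x = -2300 lb, A_y = 5533 lb, C_y = 459.2 lb

Resultant of the triangular load: ½ × 571.2 × 3.3 = 942.48 lb, acting at 4.9 ft from A (one-third of the span from the peak).
Moments about A: C_y·11.2 + 23950 − 2400·8.1 − 2650·1.9 − (½·571.2·3.3)·4.9 = 0 → C_y = 5143.152/11.2 = 459.21 ≈ 459.2 lb.
ΣF_y = 0: A_y + 459.21 − 2400 − 2650 − ½·571.2·3.3 = 0 → A_y = 5533 lb.
ΣF_x = 0: A_x + 2300 = 0 → A_x = -2300 lb.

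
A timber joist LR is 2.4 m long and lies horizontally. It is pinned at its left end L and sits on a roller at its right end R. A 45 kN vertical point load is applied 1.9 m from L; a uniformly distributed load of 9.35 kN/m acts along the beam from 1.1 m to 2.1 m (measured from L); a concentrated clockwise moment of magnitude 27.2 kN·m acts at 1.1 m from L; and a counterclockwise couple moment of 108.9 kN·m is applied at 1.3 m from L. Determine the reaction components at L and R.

Resultant of the distributed load: 9.35 × 1 = 9.35 kN at 1.6 m from L.
ΣM about L: R_y·2.4 − 45·1.9 − (9.35·1)·1.6 − 27.2 + 108.9 = 0 → R_y = 18.76/2.4 = 7.81667 ≈ 7.817 kN.
ΣF_y = 0: L_y + 7.81667 − 45 − 9.35·1 = 0 → L_y = 46.53 kN.
ΣF_x = 0: no horizontal applied forces, so L_x = 0.

L_x = 0, L_y = 46.53 kN, R_y = 7.817 kN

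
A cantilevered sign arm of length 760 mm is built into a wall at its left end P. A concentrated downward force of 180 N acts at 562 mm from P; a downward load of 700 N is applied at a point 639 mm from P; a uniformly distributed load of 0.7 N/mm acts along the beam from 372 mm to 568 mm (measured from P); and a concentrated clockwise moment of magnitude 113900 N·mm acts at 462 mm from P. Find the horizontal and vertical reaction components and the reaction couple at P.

Resultant of the distributed load: 0.7 × 196 = 137.2 N at 470 mm from P.
ΣF_x = 0: P_x = 0.
ΣF_y = 0: P_y − 180 − 700 − 0.7·196 = 0 → P_y = 1017 N.
ΣM about P: M_P − 180·562 − 700·639 − (0.7·196)·470 − 113900 = 0 → M_P = 726800 N·mm.

P_x = 0, P_y = 1017 N, M_P = 726800 N·mm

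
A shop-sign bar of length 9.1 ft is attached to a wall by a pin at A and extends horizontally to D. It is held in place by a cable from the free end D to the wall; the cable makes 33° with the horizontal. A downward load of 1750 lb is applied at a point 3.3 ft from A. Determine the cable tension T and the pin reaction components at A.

T = 1165 lb, A_x = 977.2 lb, A_y = 1115 lb

ΣM about A: T·sin33°·9.1 − 1750·3.3 = 0 → T = 5775/(9.1·0.544639) = 1165.2 ≈ 1165 lb.
ΣF_x = 0: A_x − T·cos33° = 0 → A_x = 1165.2 × 0.838671 = 977.2 lb.
ΣF_y = 0: A_y + T·sin33° − 1750 = 0 → A_y = 1750 − 1165.2 × 0.544639 = 1115 lb.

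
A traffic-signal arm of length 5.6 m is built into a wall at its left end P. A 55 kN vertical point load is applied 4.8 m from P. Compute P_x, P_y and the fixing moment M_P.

ΣF_x = 0: P_x = 0.
ΣF_y = 0: P_y − 55 = 0 → P_y = 55.00 kN.
ΣM about P: M_P − 55·4.8 = 0 → M_P = 264.0 kN·m.

P_x = 0, P_y = 55.00 kN, M_P = 264.0 kN·m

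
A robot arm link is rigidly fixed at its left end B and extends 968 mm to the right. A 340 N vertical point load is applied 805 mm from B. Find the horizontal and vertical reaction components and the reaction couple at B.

ΣF_x = 0: B_x = 0.
ΣF_y = 0: B_y − 340 = 0 → B_y = 340.0 N.
ΣM about B: M_B − 340·805 = 0 → M_B = 273700 N·mm.

B_x = 0, B_y = 340.0 N, M_B = 273700 N·mm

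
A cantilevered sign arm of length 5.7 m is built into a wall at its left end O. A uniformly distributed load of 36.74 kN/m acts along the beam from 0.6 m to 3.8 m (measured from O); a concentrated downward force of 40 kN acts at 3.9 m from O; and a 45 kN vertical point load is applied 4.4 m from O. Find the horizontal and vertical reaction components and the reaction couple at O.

O_x = 0, O_y = 202.6 kN, M_O = 612.6 kN·m

Resultant of the distributed load: 36.74 × 3.2 = 117.568 kN at 2.2 m from O.
ΣF_x = 0: O_x = 0.
ΣF_y = 0: O_y − 36.74·3.2 − 40 − 45 = 0 → O_y = 202.6 kN.
ΣM about O: M_O − (36.74·3.2)·2.2 − 40·3.9 − 45·4.4 = 0 → M_O = 612.6 kN·m.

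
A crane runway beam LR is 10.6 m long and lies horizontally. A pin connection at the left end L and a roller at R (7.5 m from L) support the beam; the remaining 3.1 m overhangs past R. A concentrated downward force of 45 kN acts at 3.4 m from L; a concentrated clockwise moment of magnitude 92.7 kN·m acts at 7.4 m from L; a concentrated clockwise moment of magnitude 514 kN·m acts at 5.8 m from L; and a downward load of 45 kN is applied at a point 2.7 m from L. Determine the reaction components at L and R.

L_x = 0, L_y = -27.49 kN, R_y = 117.5 kN

Moments about L: R_y·7.5 − 45·3.4 − 92.7 − 514 − 45·2.7 = 0 → R_y = 881.2/7.5 = 117.493 ≈ 117.5 kN.
ΣF_y = 0: L_y + 117.493 − 45 − 45 = 0 → L_y = -27.49 kN.
ΣF_x = 0: no horizontal applied forces, so L_x = 0.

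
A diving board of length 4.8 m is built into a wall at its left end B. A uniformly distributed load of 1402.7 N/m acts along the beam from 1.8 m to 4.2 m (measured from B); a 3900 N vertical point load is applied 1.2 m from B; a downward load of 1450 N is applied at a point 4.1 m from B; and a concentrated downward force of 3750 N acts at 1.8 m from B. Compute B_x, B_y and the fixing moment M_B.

B_x = 0, B_y = 12470 N, M_B = 27470 N·m

Resultant of the distributed load: 1402.7 × 2.4 = 3366.48 N at 3 m from B.
ΣF_x = 0: B_x = 0.
ΣF_y = 0: B_y − 1402.7·2.4 − 3900 − 1450 − 3750 = 0 → B_y = 12470 N.
ΣM about B: M_B − (1402.7·2.4)·3 − 3900·1.2 − 1450·4.1 − 3750·1.8 = 0 → M_B = 27470 N·m.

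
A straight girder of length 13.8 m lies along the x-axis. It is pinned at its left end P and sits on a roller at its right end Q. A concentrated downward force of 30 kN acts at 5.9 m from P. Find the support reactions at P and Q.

Taking moments about P: Q_y·13.8 − 30·5.9 = 0 → Q_y = 177/13.8 = 12.8261 ≈ 12.83 kN.
ΣF_y = 0: P_y + 12.8261 − 30 = 0 → P_y = 17.17 kN.
ΣF_x = 0: no horizontal applied forces, so P_x = 0.

P_x = 0, P_y = 17.17 kN, Q_y = 12.83 kN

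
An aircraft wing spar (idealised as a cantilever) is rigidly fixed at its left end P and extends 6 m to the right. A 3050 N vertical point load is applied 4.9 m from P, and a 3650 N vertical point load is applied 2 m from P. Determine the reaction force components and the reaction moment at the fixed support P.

ΣF_x = 0: P_x = 0.
ΣF_y = 0: P_y − 3050 − 3650 = 0 → P_y = 6700 N.
ΣM about P: M_P − 3050·4.9 − 3650·2 = 0 → M_P = 22240 N·m.

P_x = 0, P_y = 6700 N, M_P = 22240 N·m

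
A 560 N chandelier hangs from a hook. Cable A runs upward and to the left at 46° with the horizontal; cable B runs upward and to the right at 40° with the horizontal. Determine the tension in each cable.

T_A = 430.0 N, T_B = 390.0 N

ΣF_x = 0: −T_A·cos46° + T_B·cos40° = 0 → T_B = 0.906812·T_A.
ΣF_y = 0: T_A·sin46° + T_B·sin40° = 560.
Substitute: T_A·(0.71934 + 0.906812·0.642788) = 560 → T_A = 430.032 ≈ 430.0 N.
Then T_B = 0.906812 × 430.032 = 390.0 N.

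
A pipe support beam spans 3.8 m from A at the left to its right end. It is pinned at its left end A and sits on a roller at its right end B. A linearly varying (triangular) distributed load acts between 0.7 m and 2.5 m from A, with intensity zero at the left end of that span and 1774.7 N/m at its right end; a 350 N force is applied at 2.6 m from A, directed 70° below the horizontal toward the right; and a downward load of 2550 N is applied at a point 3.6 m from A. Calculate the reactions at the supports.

Resultant of the triangular load: ½ × 1774.7 × 1.8 = 1597.23 N, acting at 1.9 m from A (one-third of the span from the peak).
Taking moments about A: B_y·3.8 − (½·1774.7·1.8)·1.9 − 350·sin70°·2.6 − 2550·3.6 = 0 → B_y = 13069.9/3.8 = 3439.45 ≈ 3439 N.
ΣF_y = 0: A_y + 3439.45 − ½·1774.7·1.8 − 350·sin70° − 2550 = 0 → A_y = 1037 N.
ΣF_x = 0: A_x + 350·cos70° = 0 → A_x = -119.7 N.

A_x = -119.7 N, A_y = 1037 N, B_y = 3439 N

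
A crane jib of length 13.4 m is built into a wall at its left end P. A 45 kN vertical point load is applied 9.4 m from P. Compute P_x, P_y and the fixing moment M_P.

P_x = 0, P_y = 45.00 kN, M_P = 423.0 kN·m

ΣF_x = 0: P_x = 0.
ΣF_y = 0: P_y − 45 = 0 → P_y = 45.00 kN.
ΣM about P: M_P − 45·9.4 = 0 → M_P = 423.0 kN·m.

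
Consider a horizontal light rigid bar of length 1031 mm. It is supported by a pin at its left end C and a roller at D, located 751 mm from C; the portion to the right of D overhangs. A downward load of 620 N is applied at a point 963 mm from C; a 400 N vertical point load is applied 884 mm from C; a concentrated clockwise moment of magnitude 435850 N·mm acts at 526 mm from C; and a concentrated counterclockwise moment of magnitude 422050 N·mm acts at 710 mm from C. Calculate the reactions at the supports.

C_x = 0, C_y = -264.2 N, D_y = 1284 N

Moments about C: D_y·751 − 620·963 − 400·884 − 435850 + 422050 = 0 → D_y = 964460/751 = 1284.23 ≈ 1284 N.
ΣF_y = 0: C_y + 1284.23 − 620 − 400 = 0 → C_y = -264.2 N.
ΣF_x = 0: no horizontal applied forces, so C_x = 0.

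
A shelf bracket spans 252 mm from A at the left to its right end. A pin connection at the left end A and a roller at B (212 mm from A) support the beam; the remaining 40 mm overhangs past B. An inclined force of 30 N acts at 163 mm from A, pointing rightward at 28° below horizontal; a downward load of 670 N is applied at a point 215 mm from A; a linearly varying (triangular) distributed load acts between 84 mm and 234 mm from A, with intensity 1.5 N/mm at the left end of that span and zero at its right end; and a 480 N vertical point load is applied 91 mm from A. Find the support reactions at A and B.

A_x = -26.49 N, A_y = 309.1 N, B_y = 967.5 N

Resultant of the triangular load: ½ × 1.5 × 150 = 112.5 N, acting at 134 mm from A (one-third of the span from the peak).
Taking moments about A: B_y·212 − 30·sin28°·163 − 670·215 − (½·1.5·150)·134 − 480·91 = 0 → B_y = 205101/212 = 967.458 ≈ 967.5 N.
ΣF_y = 0: A_y + 967.458 − 30·sin28° − 670 − ½·1.5·150 − 480 = 0 → A_y = 309.1 N.
ΣF_x = 0: A_x + 30·cos28° = 0 → A_x = -26.49 N.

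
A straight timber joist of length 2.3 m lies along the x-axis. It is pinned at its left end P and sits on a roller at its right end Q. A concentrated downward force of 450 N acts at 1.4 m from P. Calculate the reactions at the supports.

P_x = 0, P_y = 176.1 N, Q_y = 273.9 N

ΣM about P: Q_y·2.3 − 450·1.4 = 0 → Q_y = 630/2.3 = 273.913 ≈ 273.9 N.
ΣF_y = 0: P_y + 273.913 − 450 = 0 → P_y = 176.1 N.
ΣF_x = 0: no horizontal applied forces, so P_x = 0.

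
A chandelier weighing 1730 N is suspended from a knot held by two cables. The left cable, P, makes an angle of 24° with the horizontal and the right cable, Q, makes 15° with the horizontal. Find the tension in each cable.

T_P = 2655 N, T_Q = 2511 N

ΣF_x = 0: −T_P·cos24° + T_Q·cos15° = 0 → T_Q = 0.945772·T_P.
ΣF_y = 0: T_P·sin24° + T_Q·sin15° = 1730.
Substitute: T_P·(0.406737 + 0.945772·0.258819) = 1730 → T_P = 2655.33 ≈ 2655 N.
Then T_Q = 0.945772 × 2655.33 = 2511 N.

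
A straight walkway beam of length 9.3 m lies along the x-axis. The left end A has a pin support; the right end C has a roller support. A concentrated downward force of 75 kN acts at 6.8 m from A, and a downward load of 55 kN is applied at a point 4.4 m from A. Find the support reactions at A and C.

A_x = 0, A_y = 49.14 kN, C_y = 80.86 kN

Moments about A: C_y·9.3 − 75·6.8 − 55·4.4 = 0 → C_y = 752/9.3 = 80.8602 ≈ 80.86 kN.
ΣF_y = 0: A_y + 80.8602 − 75 − 55 = 0 → A_y = 49.14 kN.
ΣF_x = 0: no horizontal applied forces, so A_x = 0.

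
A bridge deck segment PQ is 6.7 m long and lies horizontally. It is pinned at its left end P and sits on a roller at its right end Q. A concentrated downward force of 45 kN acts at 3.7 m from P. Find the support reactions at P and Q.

Moments about P: Q_y·6.7 − 45·3.7 = 0 → Q_y = 166.5/6.7 = 24.8507 ≈ 24.85 kN.
ΣF_y = 0: P_y + 24.8507 − 45 = 0 → P_y = 20.15 kN.
ΣF_x = 0: no horizontal applied forces, so P_x = 0.

P_x = 0, P_y = 20.15 kN, Q_y = 24.85 kN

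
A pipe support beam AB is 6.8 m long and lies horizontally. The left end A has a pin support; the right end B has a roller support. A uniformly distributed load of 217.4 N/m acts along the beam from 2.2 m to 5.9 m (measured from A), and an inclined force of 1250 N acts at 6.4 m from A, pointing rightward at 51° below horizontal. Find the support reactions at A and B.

A_x = -786.7 N, A_y = 382.4 N, B_y = 1393 N

Resultant of the distributed load: 217.4 × 3.7 = 804.38 N at 4.05 m from A.
Moments about A: B_y·6.8 − (217.4·3.7)·4.05 − 1250·sin51°·6.4 = 0 → B_y = 9474.91/6.8 = 1393.37 ≈ 1393 N.
ΣF_y = 0: A_y + 1393.37 − 217.4·3.7 − 1250·sin51° = 0 → A_y = 382.4 N.
ΣF_x = 0: A_x + 1250·cos51° = 0 → A_x = -786.7 N.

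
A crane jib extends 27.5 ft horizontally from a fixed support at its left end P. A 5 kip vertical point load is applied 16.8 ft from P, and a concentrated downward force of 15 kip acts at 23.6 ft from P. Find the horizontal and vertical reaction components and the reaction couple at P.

ΣF_x = 0: P_x = 0.
ΣF_y = 0: P_y − 5 − 15 = 0 → P_y = 20.00 kip.
ΣM about P: M_P − 5·16.8 − 15·23.6 = 0 → M_P = 438.0 kip·ft.

P_x = 0, P_y = 20.00 kip, M_P = 438.0 kip·ft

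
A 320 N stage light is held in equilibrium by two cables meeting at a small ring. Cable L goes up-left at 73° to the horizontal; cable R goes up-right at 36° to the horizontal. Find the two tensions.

ΣF_x = 0: −T_L·cos73° + T_R·cos36° = 0 → T_R = 0.361391·T_L.
ΣF_y = 0: T_L·sin73° + T_R·sin36° = 320.
Substitute: T_L·(0.956305 + 0.361391·0.587785) = 320 → T_L = 273.803 ≈ 273.8 N.
Then T_R = 0.361391 × 273.803 = 98.95 N.

T_L = 273.8 N, T_R = 98.95 N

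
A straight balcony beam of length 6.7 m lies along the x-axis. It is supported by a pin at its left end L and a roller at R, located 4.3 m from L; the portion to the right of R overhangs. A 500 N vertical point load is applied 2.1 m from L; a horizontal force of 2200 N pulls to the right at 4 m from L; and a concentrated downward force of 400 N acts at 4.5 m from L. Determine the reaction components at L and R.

ΣM about L: R_y·4.3 − 500·2.1 − 400·4.5 = 0 → R_y = 2850/4.3 = 662.791 ≈ 662.8 N.
ΣF_y = 0: L_y + 662.791 − 500 − 400 = 0 → L_y = 237.2 N.
ΣF_x = 0: L_x + 2200 = 0 → L_x = -2200 N.

L_x = -2200 N, L_y = 237.2 N, R_y = 662.8 N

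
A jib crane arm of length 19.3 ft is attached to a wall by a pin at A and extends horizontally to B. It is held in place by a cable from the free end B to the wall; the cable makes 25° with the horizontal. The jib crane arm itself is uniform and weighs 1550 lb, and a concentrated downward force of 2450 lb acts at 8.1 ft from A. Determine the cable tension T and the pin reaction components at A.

T = 4267 lb, A_x = 3867 lb, A_y = 2197 lb

ΣM about A: T·sin25°·19.3 − 1550·9.65 − 2450·8.1 = 0 → T = 34802.5/(19.3·0.422618) = 4266.83 ≈ 4267 lb.
ΣF_x = 0: A_x − T·cos25° = 0 → A_x = 4266.83 × 0.906308 = 3867 lb.
ΣF_y = 0: A_y + T·sin25° − 1550 − 2450 = 0 → A_y = 4000 − 4266.83 × 0.422618 = 2197 lb.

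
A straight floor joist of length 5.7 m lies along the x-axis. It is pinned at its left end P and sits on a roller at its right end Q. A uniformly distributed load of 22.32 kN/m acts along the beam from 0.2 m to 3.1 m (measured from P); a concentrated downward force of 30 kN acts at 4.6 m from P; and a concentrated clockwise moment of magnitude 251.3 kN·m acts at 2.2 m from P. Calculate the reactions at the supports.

Resultant of the distributed load: 22.32 × 2.9 = 64.728 kN at 1.65 m from P.
Taking moments about P: Q_y·5.7 − (22.32·2.9)·1.65 − 30·4.6 − 251.3 = 0 → Q_y = 496.1012/5.7 = 87.0353 ≈ 87.04 kN.
ΣF_y = 0: P_y + 87.0353 − 22.32·2.9 − 30 = 0 → P_y = 7.693 kN.
ΣF_x = 0: no horizontal applied forces, so P_x = 0.

P_x = 0, P_y = 7.693 kN, Q_y = 87.04 kN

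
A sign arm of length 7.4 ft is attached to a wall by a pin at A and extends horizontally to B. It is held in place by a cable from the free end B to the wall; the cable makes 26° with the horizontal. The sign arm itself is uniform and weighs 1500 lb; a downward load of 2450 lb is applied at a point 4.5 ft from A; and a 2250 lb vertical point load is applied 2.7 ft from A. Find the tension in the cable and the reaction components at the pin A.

ΣM about A: T·sin26°·7.4 − 1500·3.7 − 2450·4.5 − 2250·2.7 = 0 → T = 22650/(7.4·0.438371) = 6982.24 ≈ 6982 lb.
ΣF_x = 0: A_x − T·cos26° = 0 → A_x = 6982.24 × 0.898794 = 6276 lb.
ΣF_y = 0: A_y + T·sin26° − 1500 − 2450 − 2250 = 0 → A_y = 6200 − 6982.24 × 0.438371 = 3139 lb.

T = 6982 lb, A_x = 6276 lb, A_y = 3139 lb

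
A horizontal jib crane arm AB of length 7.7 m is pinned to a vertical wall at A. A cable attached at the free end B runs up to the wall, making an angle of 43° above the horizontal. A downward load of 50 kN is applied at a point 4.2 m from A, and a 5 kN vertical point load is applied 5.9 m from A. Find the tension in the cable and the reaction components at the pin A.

ΣM about A: T·sin43°·7.7 − 50·4.2 − 5·5.9 = 0 → T = 239.5/(7.7·0.681998) = 45.607 ≈ 45.61 kN.
ΣF_x = 0: A_x − T·cos43° = 0 → A_x = 45.607 × 0.731354 = 33.35 kN.
ΣF_y = 0: A_y + T·sin43° − 50 − 5 = 0 → A_y = 55 − 45.607 × 0.681998 = 23.90 kN.

T = 45.61 kN, A_x = 33.35 kN, A_y = 23.90 kN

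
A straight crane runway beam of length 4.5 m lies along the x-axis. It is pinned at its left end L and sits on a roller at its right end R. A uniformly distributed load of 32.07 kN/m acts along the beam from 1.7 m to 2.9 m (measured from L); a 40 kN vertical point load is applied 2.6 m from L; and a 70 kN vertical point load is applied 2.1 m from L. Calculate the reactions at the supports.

L_x = 0, L_y = 73.04 kN, R_y = 75.45 kN

Resultant of the distributed load: 32.07 × 1.2 = 38.484 kN at 2.3 m from L.
Taking moments about L: R_y·4.5 − (32.07·1.2)·2.3 − 40·2.6 − 70·2.1 = 0 → R_y = 339.5132/4.5 = 75.4474 ≈ 75.45 kN.
ΣF_y = 0: L_y + 75.4474 − 32.07·1.2 − 40 − 70 = 0 → L_y = 73.04 kN.
ΣF_x = 0: no horizontal applied forces, so L_x = 0.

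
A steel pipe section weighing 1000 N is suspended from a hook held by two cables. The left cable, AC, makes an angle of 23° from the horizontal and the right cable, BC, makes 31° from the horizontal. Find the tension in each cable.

ΣF_x = 0: −T_AC·cos23° + T_BC·cos31° = 0 → T_BC = 1.07389·T_AC.
ΣF_y = 0: T_AC·sin23° + T_BC·sin31° = 1000.
Substitute: T_AC·(0.390731 + 1.07389·0.515038) = 1000 → T_AC = 1059.52 ≈ 1060 N.
Then T_BC = 1.07389 × 1059.52 = 1138 N.

T_AC = 1060 N, T_BC = 1138 N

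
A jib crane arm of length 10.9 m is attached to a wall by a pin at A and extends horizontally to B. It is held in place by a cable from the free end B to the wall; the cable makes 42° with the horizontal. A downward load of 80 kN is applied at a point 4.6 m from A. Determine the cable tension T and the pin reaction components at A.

T = 50.46 kN, A_x = 37.50 kN, A_y = 46.24 kN

ΣM about A: T·sin42°·10.9 − 80·4.6 = 0 → T = 368/(10.9·0.669131) = 50.4557 ≈ 50.46 kN.
ΣF_x = 0: A_x − T·cos42° = 0 → A_x = 50.4557 × 0.743145 = 37.50 kN.
ΣF_y = 0: A_y + T·sin42° − 80 = 0 → A_y = 80 − 50.4557 × 0.669131 = 46.24 kN.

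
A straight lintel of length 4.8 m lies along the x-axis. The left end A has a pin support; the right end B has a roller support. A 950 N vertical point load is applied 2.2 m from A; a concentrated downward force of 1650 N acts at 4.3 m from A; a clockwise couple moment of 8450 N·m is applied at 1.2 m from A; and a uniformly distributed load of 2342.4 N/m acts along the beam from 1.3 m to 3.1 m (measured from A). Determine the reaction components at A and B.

Resultant of the distributed load: 2342.4 × 1.8 = 4216.32 N at 2.2 m from A.
Taking moments about A: B_y·4.8 − 950·2.2 − 1650·4.3 − 8450 − (2342.4·1.8)·2.2 = 0 → B_y = 26910.904/4.8 = 5606.44 ≈ 5606 N.
ΣF_y = 0: A_y + 5606.44 − 950 − 1650 − 2342.4·1.8 = 0 → A_y = 1210 N.
ΣF_x = 0: no horizontal applied forces, so A_x = 0.

A_x = 0, A_y = 1210 N, B_y = 5606 N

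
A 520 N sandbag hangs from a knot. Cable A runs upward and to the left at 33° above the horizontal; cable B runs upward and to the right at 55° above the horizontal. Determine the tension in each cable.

T_A = 298.4 N, T_B = 436.4 N

ΣF_x = 0: −T_A·cos33° + T_B·cos55° = 0 → T_B = 1.46218·T_A.
ΣF_y = 0: T_A·sin33° + T_B·sin55° = 520.
Substitute: T_A·(0.544639 + 1.46218·0.819152) = 520 → T_A = 298.441 ≈ 298.4 N.
Then T_B = 1.46218 × 298.441 = 436.4 N.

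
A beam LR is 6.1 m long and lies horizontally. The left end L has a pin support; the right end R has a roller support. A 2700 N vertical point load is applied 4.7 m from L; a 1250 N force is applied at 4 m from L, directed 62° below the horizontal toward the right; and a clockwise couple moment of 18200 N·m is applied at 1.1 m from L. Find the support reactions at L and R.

L_x = -586.8 N, L_y = -1984 N, R_y = 5788 N

ΣM about L: R_y·6.1 − 2700·4.7 − 1250·sin62°·4 − 18200 = 0 → R_y = 35304.7/6.1 = 5787.66 ≈ 5788 N.
ΣF_y = 0: L_y + 5787.66 − 2700 − 1250·sin62° = 0 → L_y = -1984 N.
ΣF_x = 0: L_x + 1250·cos62° = 0 → L_x = -586.8 N.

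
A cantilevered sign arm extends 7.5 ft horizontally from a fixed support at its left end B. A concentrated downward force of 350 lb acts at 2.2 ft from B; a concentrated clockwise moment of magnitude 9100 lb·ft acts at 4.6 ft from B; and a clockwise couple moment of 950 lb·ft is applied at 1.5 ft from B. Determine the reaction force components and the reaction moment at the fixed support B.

B_x = 0, B_y = 350.0 lb, M_B = 10820 lb·ft

ΣF_x = 0: B_x = 0.
ΣF_y = 0: B_y − 350 = 0 → B_y = 350.0 lb.
ΣM about B: M_B − 350·2.2 − 9100 − 950 = 0 → M_B = 10820 lb·ft.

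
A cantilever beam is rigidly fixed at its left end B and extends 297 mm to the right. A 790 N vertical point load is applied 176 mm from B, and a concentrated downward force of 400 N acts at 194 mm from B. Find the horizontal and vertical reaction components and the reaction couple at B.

ΣF_x = 0: B_x = 0.
ΣF_y = 0: B_y − 790 − 400 = 0 → B_y = 1190 N.
ΣM about B: M_B − 790·176 − 400·194 = 0 → M_B = 216600 N·mm.

B_x = 0, B_y = 1190 N, M_B = 216600 N·mm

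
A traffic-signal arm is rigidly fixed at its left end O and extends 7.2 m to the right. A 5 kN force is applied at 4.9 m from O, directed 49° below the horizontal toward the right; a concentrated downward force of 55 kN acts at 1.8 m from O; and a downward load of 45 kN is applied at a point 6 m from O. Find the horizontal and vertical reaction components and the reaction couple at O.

O_x = -3.280 kN, O_y = 103.8 kN, M_O = 387.5 kN·m

ΣF_x = 0: O_x + 5·cos49° = 0 → O_x = -3.280 kN.
ΣF_y = 0: O_y − 5·sin49° − 55 − 45 = 0 → O_y = 103.8 kN.
ΣM about O: M_O − 5·sin49°·4.9 − 55·1.8 − 45·6 = 0 → M_O = 387.5 kN·m.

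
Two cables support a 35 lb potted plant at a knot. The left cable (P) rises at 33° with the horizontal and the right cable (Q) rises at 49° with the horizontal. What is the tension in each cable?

T_P = 23.19 lb, T_Q = 29.64 lb

ΣF_x = 0: −T_P·cos33° + T_Q·cos49° = 0 → T_Q = 1.27835·T_P.
ΣF_y = 0: T_P·sin33° + T_Q·sin49° = 35.
Substitute: T_P·(0.544639 + 1.27835·0.75471) = 35 → T_P = 23.1877 ≈ 23.19 lb.
Then T_Q = 1.27835 × 23.1877 = 29.64 lb.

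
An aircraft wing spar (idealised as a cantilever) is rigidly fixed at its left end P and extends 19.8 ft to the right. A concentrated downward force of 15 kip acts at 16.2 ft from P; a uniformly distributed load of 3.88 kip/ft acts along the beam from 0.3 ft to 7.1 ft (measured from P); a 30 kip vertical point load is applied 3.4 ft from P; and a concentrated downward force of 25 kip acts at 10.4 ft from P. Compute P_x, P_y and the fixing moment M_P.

P_x = 0, P_y = 96.38 kip, M_P = 702.6 kip·ft

Resultant of the distributed load: 3.88 × 6.8 = 26.384 kip at 3.7 ft from P.
ΣF_x = 0: P_x = 0.
ΣF_y = 0: P_y − 15 − 3.88·6.8 − 30 − 25 = 0 → P_y = 96.38 kip.
ΣM about P: M_P − 15·16.2 − (3.88·6.8)·3.7 − 30·3.4 − 25·10.4 = 0 → M_P = 702.6 kip·ft.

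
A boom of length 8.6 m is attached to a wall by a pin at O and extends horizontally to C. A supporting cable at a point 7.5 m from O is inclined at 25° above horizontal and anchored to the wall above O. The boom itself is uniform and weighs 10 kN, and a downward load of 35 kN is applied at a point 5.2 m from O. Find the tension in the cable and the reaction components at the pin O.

ΣM about O: T·sin25°·7.5 − 10·4.3 − 35·5.2 = 0 → T = 225/(7.5·0.422618) = 70.9861 ≈ 70.99 kN.
ΣF_x = 0: O_x − T·cos25° = 0 → O_x = 70.9861 × 0.906308 = 64.34 kN.
ΣF_y = 0: O_y + T·sin25° − 10 − 35 = 0 → O_y = 45 − 70.9861 × 0.422618 = 15.00 kN.

T = 70.99 kN, O_x = 64.34 kN, O_y = 15.00 kN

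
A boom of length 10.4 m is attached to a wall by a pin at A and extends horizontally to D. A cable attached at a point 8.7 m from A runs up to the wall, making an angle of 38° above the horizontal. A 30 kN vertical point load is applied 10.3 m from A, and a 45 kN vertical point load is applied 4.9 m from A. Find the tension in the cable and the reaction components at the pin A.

T = 98.86 kN, A_x = 77.90 kN, A_y = 14.14 kN

ΣM about A: T·sin38°·8.7 − 30·10.3 − 45·4.9 = 0 → T = 529.5/(8.7·0.615661) = 98.8565 ≈ 98.86 kN.
ΣF_x = 0: A_x − T·cos38° = 0 → A_x = 98.8565 × 0.788011 = 77.90 kN.
ΣF_y = 0: A_y + T·sin38° − 30 − 45 = 0 → A_y = 75 − 98.8565 × 0.615661 = 14.14 kN.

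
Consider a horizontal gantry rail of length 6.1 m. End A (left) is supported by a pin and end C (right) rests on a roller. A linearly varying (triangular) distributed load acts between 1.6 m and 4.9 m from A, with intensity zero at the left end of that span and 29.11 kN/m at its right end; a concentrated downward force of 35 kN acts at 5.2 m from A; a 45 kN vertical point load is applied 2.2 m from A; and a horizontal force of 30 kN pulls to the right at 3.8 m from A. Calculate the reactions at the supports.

Resultant of the triangular load: ½ × 29.11 × 3.3 = 48.0315 kN, acting at 3.8 m from A (one-third of the span from the peak).
Taking moments about A: C_y·6.1 − (½·29.11·3.3)·3.8 − 35·5.2 − 45·2.2 = 0 → C_y = 463.5197/6.1 = 75.9868 ≈ 75.99 kN.
ΣF_y = 0: A_y + 75.9868 − ½·29.11·3.3 − 35 − 45 = 0 → A_y = 52.04 kN.
ΣF_x = 0: A_x + 30 = 0 → A_x = -30.00 kN.

A_x = -30.00 kN, A_y = 52.04 kN, C_y = 75.99 kN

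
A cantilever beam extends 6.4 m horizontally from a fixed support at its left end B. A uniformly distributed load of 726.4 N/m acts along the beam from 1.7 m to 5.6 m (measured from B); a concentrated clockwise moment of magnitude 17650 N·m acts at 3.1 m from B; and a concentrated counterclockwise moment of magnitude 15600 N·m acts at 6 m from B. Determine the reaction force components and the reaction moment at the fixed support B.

B_x = 0, B_y = 2833 N, M_B = 12390 N·m

Resultant of the distributed load: 726.4 × 3.9 = 2832.96 N at 3.65 m from B.
ΣF_x = 0: B_x = 0.
ΣF_y = 0: B_y − 726.4·3.9 = 0 → B_y = 2833 N.
ΣM about B: M_B − (726.4·3.9)·3.65 − 17650 + 15600 = 0 → M_B = 12390 N·m.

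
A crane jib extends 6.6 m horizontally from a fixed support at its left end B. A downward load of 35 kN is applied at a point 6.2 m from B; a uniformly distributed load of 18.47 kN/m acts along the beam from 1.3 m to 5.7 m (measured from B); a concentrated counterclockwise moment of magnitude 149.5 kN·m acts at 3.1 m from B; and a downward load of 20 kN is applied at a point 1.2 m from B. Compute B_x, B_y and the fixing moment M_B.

B_x = 0, B_y = 136.3 kN, M_B = 375.9 kN·m

Resultant of the distributed load: 18.47 × 4.4 = 81.268 kN at 3.5 m from B.
ΣF_x = 0: B_x = 0.
ΣF_y = 0: B_y − 35 − 18.47·4.4 − 20 = 0 → B_y = 136.3 kN.
ΣM about B: M_B − 35·6.2 − (18.47·4.4)·3.5 + 149.5 − 20·1.2 = 0 → M_B = 375.9 kN·m.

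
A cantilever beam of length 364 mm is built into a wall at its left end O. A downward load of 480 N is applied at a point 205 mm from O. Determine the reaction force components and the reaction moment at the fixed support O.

O_x = 0, O_y = 480.0 N, M_O = 98400 N·mm

ΣF_x = 0: O_x = 0.
ΣF_y = 0: O_y − 480 = 0 → O_y = 480.0 N.
ΣM about O: M_O − 480·205 = 0 → M_O = 98400 N·mm.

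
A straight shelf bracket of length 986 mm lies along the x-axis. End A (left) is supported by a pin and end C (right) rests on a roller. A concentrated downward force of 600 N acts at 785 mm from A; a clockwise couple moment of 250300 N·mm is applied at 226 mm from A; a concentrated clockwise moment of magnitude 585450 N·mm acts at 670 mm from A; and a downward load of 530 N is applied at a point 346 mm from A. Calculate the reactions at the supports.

Taking moments about A: C_y·986 − 600·785 − 250300 − 585450 − 530·346 = 0 → C_y = 1490130/986 = 1511.29 ≈ 1511 N.
ΣF_y = 0: A_y + 1511.29 − 600 − 530 = 0 → A_y = -381.3 N.
ΣF_x = 0: no horizontal applied forces, so A_x = 0.

A_x = 0, A_y = -381.3 N, C_y = 1511 N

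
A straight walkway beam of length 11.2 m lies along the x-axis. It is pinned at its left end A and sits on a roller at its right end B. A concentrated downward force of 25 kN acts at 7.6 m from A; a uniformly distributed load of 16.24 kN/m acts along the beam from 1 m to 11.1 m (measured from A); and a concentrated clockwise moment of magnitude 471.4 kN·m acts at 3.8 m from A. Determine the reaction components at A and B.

A_x = 0, A_y = 41.37 kN, B_y = 147.7 kN

Resultant of the distributed load: 16.24 × 10.1 = 164.024 kN at 6.05 m from A.
Taking moments about A: B_y·11.2 − 25·7.6 − (16.24·10.1)·6.05 − 471.4 = 0 → B_y = 1653.7452/11.2 = 147.656 ≈ 147.7 kN.
ΣF_y = 0: A_y + 147.656 − 25 − 16.24·10.1 = 0 → A_y = 41.37 kN.
ΣF_x = 0: no horizontal applied forces, so A_x = 0.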